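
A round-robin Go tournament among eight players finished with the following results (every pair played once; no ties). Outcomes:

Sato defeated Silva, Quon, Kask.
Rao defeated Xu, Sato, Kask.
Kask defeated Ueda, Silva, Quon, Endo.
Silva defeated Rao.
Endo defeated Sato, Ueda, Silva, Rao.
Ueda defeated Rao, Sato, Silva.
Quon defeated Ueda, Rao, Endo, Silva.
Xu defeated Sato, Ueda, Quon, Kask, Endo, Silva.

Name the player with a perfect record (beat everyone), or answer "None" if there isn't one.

None

Highest win total is Xu with 6 (out of 7 possible).
Xu lost to Rao, so no player went undefeated.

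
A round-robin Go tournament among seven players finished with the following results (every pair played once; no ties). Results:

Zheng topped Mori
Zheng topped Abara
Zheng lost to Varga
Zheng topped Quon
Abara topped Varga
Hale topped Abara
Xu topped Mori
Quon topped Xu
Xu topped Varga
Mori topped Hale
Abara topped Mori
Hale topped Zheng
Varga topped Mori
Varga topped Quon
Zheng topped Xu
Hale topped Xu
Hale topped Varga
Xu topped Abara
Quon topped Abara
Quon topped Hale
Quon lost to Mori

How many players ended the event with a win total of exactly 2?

Win totals: Zheng 4, Abara 2, Quon 3, Hale 4, Varga 3, Xu 3, Mori 2.
Exactly 2: Abara, Mori — 2 players.

2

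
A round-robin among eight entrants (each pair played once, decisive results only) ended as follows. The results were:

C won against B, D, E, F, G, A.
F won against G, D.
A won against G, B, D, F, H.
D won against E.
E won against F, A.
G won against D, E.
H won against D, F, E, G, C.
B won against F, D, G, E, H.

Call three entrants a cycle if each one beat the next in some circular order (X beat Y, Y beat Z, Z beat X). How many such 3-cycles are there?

8

Win totals: A 5, B 5, C 6, D 1, E 2, F 2, G 2, H 5.
An entrant with w wins dominates both others in C(w,2) triples; summing gives 10 + 10 + 15 + 0 + 1 + 1 + 1 + 10 = 48 transitive triples.
Total triples C(8,3) = 56, so cyclic triples = 56 − 48 = 8.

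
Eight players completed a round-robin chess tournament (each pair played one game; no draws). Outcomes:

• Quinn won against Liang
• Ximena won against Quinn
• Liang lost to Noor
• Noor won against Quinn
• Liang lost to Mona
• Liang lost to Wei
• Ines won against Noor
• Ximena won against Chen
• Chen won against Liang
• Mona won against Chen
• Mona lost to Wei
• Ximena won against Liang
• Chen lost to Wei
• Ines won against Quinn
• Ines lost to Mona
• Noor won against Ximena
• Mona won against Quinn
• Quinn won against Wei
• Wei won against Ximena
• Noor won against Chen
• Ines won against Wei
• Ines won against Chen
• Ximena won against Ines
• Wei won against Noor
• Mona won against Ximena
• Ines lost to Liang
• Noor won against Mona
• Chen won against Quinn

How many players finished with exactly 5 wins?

Win totals: Ines 4, Chen 2, Ximena 4, Quinn 2, Wei 5, Liang 1, Noor 5, Mona 5.
Exactly 5: Wei, Noor, Mona — 3 players.

3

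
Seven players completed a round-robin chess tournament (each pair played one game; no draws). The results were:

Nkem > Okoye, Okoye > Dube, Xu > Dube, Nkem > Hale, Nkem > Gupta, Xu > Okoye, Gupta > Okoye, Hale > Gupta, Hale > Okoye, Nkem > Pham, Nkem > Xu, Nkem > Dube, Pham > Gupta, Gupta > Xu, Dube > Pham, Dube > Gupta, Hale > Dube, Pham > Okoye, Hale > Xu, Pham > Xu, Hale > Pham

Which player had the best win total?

Nkem

Win totals: Pham 3, Xu 2, Okoye 1, Nkem 6, Dube 2, Gupta 2, Hale 5.
Nkem leads with 6 wins (next highest: 5).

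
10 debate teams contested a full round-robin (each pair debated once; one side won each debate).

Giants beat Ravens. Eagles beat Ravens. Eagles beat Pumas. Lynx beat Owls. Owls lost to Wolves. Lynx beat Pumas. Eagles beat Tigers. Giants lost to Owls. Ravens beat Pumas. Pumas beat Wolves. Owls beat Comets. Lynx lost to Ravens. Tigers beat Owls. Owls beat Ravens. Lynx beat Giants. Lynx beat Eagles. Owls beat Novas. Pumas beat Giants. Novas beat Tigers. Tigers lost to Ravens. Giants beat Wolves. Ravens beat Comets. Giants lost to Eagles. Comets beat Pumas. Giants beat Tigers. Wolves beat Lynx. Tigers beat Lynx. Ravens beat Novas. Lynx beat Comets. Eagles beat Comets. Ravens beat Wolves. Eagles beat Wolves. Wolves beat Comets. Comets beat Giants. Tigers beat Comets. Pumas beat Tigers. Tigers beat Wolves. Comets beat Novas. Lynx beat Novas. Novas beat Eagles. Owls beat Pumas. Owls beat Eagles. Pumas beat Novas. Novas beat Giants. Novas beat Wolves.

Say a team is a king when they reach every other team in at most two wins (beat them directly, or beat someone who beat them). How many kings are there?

7

Comets cannot reach Owls, Lynx in two steps.
Wolves cannot reach Tigers in two steps.
Owls reaches everyone (king).
Pumas reaches everyone (king).
Tigers reaches everyone (king).
Giants cannot reach Eagles in two steps.
Eagles reaches everyone (king).
Lynx reaches everyone (king).
Ravens reaches everyone (king).
Novas reaches everyone (king).
Kings: Owls, Pumas, Tigers, Eagles, Lynx, Ravens, Novas — 7.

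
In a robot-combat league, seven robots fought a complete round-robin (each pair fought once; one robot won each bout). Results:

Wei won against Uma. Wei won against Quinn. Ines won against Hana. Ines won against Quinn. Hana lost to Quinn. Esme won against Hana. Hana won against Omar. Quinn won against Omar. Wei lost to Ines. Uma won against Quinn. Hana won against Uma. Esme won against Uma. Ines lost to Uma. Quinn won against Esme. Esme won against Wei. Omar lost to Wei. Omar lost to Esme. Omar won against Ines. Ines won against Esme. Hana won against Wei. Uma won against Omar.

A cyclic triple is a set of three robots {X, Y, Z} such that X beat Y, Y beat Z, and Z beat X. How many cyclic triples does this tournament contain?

11

Win totals: Uma 3, Hana 3, Quinn 3, Ines 4, Wei 3, Esme 4, Omar 1.
A robot with w wins dominates both others in C(w,2) triples; summing gives 3 + 3 + 3 + 6 + 3 + 6 + 0 = 24 transitive triples.
Total triples C(7,3) = 35, so cyclic triples = 35 − 24 = 11.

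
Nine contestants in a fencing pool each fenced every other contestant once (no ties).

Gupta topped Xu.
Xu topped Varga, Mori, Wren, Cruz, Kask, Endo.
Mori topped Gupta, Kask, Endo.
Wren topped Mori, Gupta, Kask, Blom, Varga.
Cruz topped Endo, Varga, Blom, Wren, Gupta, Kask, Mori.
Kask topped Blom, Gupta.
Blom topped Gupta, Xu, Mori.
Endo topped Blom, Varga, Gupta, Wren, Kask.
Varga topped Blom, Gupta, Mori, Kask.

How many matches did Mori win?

3

Mori's results: beat Gupta, Kask, Endo; lost to Cruz, Xu, Wren, Blom, Varga.
That is 3 wins.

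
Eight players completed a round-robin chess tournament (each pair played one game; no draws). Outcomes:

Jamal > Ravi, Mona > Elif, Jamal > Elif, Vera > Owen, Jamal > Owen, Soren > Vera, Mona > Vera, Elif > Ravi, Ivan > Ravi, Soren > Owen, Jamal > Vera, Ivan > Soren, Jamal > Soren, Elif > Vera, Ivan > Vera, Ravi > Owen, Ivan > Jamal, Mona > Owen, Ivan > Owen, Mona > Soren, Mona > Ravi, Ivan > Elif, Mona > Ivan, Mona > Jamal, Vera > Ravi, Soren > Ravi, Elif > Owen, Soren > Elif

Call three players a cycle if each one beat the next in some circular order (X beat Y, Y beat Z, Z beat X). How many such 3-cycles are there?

0

Win totals: Vera 2, Soren 4, Ivan 6, Ravi 1, Mona 7, Elif 3, Jamal 5, Owen 0.
A player with w wins dominates both others in C(w,2) triples; summing gives 1 + 6 + 15 + 0 + 21 + 3 + 10 + 0 = 56 transitive triples.
Total triples C(8,3) = 56, so cyclic triples = 56 − 56 = 0.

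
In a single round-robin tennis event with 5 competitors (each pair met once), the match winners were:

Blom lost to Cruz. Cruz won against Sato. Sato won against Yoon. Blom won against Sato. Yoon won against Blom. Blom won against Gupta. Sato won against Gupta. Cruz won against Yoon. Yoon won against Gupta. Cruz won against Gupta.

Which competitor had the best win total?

Cruz

Win totals: Gupta 0, Cruz 4, Yoon 2, Sato 2, Blom 2.
Cruz leads with 4 wins (next highest: 2).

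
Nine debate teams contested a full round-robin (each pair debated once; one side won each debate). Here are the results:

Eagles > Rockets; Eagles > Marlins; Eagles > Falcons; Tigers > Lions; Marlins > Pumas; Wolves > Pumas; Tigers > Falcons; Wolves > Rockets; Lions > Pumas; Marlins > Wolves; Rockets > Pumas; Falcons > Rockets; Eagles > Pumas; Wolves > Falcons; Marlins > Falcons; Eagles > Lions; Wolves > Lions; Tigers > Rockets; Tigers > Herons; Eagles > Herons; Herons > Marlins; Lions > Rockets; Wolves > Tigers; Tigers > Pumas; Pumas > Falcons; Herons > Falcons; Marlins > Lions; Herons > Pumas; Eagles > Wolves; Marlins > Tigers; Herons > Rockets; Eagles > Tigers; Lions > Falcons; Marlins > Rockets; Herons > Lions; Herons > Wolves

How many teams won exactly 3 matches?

1

Win totals: Tigers 5, Herons 6, Marlins 6, Eagles 8, Rockets 1, Pumas 1, Lions 3, Falcons 1, Wolves 5.
Exactly 3: Lions — 1 team.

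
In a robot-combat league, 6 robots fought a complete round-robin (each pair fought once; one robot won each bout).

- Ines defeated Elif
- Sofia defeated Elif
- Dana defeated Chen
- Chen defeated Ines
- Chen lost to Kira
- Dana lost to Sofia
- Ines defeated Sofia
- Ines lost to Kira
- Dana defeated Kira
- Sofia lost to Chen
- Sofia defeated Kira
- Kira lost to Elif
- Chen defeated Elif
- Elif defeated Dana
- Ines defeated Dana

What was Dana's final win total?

2

Dana's results: beat Chen, Kira; lost to Ines, Sofia, Elif.
That is 2 wins.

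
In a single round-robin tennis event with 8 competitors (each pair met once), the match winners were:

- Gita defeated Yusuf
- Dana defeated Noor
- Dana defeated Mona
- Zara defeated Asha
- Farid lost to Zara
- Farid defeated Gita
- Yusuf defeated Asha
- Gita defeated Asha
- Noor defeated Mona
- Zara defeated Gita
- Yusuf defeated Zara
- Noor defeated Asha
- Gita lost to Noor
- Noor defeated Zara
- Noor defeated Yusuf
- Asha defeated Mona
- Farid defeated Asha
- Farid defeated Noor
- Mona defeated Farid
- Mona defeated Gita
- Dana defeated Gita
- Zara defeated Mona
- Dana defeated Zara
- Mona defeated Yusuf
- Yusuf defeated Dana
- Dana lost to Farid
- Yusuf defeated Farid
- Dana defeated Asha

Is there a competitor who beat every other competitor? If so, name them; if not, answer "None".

None

Highest win total is Noor with 5 (out of 7 possible).
Noor lost to Farid, Dana, so no competitor went undefeated.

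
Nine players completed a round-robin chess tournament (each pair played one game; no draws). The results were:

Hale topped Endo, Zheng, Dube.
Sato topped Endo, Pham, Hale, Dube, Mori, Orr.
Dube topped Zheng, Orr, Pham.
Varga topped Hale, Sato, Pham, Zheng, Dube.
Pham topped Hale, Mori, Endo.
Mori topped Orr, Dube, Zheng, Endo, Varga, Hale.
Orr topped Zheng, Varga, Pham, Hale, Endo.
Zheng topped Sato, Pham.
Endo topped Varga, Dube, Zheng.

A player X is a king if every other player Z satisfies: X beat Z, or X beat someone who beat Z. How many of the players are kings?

5

Mori reaches everyone (king).
Dube reaches everyone (king).
Endo cannot reach Mori in two steps.
Sato reaches everyone (king).
Hale cannot reach Mori in two steps.
Zheng cannot reach Varga in two steps.
Varga reaches everyone (king).
Orr reaches everyone (king).
Pham cannot reach Sato in two steps.
Kings: Mori, Dube, Sato, Varga, Orr — 5.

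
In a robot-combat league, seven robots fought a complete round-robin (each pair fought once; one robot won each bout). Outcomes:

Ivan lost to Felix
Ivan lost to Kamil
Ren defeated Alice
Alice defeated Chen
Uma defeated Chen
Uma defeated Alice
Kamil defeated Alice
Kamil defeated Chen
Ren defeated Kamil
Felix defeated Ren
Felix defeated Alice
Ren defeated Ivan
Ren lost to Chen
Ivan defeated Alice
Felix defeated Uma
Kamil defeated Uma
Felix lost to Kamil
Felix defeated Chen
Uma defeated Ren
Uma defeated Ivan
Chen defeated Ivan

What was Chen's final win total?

Chen's results: beat Ren, Ivan; lost to Alice, Kamil, Uma, Felix.
That is 2 wins.

2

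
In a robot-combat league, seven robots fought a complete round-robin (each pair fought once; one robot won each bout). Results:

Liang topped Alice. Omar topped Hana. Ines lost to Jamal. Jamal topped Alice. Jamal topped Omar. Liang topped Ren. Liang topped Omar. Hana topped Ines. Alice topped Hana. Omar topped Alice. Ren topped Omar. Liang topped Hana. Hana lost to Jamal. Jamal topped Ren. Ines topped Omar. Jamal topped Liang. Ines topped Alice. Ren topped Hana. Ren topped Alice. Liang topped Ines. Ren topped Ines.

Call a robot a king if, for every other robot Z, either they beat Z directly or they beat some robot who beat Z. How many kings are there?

1

Hana cannot reach Ren, Liang, Jamal in two steps.
Ines cannot reach Ren, Liang, Jamal in two steps.
Omar cannot reach Ren, Liang, Jamal in two steps.
Alice cannot reach Omar, Ren, Liang, Jamal in two steps.
Ren cannot reach Liang, Jamal in two steps.
Liang cannot reach Jamal in two steps.
Jamal reaches everyone (king).
Kings: Jamal — 1.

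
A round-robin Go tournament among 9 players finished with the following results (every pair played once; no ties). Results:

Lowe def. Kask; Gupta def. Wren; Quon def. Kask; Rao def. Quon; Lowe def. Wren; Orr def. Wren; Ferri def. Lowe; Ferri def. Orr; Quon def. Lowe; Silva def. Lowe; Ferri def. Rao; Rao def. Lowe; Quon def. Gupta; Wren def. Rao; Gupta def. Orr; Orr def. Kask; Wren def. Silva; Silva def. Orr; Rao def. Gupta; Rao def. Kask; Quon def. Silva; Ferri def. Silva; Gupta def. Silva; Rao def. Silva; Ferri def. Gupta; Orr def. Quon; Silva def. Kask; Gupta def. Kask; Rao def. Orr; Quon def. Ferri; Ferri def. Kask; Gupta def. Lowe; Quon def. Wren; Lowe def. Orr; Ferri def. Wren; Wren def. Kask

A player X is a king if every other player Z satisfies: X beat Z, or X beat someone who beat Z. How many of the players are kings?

4

Lowe cannot reach Ferri, Gupta in two steps.
Silva cannot reach Rao, Ferri, Gupta in two steps.
Wren cannot reach Ferri in two steps.
Orr reaches everyone (king).
Quon reaches everyone (king).
Kask cannot reach Lowe, Silva, Wren, Orr, Quon, Rao, Ferri, Gupta in two steps.
Rao reaches everyone (king).
Ferri reaches everyone (king).
Gupta cannot reach Ferri in two steps.
Kings: Orr, Quon, Rao, Ferri — 4.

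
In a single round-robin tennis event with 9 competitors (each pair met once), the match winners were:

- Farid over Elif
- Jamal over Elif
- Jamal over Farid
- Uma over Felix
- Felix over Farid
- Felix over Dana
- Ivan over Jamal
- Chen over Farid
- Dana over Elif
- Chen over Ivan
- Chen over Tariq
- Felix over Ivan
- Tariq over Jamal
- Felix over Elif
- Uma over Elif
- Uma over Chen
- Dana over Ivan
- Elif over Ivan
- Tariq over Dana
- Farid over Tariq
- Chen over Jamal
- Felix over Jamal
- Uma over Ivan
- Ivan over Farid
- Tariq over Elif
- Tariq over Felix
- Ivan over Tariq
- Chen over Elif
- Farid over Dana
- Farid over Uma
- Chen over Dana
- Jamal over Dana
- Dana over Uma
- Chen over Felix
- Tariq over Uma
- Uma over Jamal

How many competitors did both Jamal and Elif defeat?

Jamal beat: Dana, Farid, Elif.
Elif beat: Ivan.
No one was beaten by both.

0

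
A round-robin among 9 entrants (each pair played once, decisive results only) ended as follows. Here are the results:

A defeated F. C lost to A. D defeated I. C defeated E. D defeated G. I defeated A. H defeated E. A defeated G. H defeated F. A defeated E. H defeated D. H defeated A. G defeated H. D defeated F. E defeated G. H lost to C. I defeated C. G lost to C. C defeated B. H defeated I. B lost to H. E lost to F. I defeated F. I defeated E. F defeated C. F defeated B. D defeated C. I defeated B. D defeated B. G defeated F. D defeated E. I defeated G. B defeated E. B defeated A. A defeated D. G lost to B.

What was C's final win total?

4

C's results: beat B, E, G, H; lost to A, D, F, I.
That is 4 wins.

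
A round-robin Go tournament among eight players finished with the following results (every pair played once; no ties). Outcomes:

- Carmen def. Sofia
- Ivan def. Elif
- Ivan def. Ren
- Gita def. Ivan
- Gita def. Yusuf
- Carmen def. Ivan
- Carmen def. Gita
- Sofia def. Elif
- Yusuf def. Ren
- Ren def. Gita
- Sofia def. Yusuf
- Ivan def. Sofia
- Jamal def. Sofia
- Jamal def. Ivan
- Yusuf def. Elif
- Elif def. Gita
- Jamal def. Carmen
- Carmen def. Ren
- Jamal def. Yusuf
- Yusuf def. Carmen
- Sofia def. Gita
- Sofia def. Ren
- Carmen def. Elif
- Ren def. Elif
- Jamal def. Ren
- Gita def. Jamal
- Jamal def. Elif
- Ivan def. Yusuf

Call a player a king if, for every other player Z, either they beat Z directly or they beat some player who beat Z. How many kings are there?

4

Elif cannot reach Ren, Carmen, Sofia in two steps.
Gita reaches everyone (king).
Jamal reaches everyone (king).
Ren cannot reach Carmen, Sofia in two steps.
Carmen reaches everyone (king).
Ivan cannot reach Jamal in two steps.
Yusuf cannot reach Jamal in two steps.
Sofia reaches everyone (king).
Kings: Gita, Jamal, Carmen, Sofia — 4.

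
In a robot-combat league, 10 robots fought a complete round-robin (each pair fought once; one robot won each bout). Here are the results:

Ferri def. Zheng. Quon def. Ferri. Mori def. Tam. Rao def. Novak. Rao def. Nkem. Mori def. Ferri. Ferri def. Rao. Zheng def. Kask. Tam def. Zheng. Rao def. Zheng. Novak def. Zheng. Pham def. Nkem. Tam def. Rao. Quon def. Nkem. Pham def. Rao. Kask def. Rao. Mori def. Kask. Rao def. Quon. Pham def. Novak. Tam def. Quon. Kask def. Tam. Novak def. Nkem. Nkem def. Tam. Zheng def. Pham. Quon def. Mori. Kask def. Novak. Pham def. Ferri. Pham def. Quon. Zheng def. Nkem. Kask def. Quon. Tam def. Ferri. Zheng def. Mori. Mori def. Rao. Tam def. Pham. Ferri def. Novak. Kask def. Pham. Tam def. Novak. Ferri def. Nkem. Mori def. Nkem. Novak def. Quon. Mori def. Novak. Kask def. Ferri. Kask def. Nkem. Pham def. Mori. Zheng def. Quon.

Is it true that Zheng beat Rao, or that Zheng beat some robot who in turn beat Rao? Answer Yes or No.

Yes

Zheng did not beat Rao directly.
Zheng beat Mori, Pham, Kask, Quon, Nkem. Of those, Mori beat Rao.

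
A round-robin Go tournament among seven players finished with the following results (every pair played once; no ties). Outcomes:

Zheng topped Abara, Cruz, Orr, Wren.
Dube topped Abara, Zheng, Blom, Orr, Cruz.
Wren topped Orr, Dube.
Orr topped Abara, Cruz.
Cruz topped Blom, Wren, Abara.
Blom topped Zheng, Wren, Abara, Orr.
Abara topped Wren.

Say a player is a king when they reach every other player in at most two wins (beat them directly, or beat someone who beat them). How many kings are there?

Orr cannot reach Zheng, Dube in two steps.
Abara cannot reach Blom, Zheng, Cruz in two steps.
Blom reaches everyone (king).
Zheng reaches everyone (king).
Cruz reaches everyone (king).
Dube reaches everyone (king).
Wren reaches everyone (king).
Kings: Blom, Zheng, Cruz, Dube, Wren — 5.

5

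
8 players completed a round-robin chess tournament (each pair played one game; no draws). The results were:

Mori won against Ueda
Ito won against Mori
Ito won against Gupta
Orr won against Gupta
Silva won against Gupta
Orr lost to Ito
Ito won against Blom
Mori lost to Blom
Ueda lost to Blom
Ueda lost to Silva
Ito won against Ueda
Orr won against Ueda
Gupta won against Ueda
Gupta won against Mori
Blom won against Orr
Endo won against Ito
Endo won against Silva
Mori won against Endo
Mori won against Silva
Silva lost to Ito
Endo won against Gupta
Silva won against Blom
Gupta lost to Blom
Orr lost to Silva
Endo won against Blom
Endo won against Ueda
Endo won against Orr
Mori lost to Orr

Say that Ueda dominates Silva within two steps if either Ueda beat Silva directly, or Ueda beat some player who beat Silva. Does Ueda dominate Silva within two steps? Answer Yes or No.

No

Ueda did not beat Silva directly.
Ueda beat no one, so there is no intermediate player.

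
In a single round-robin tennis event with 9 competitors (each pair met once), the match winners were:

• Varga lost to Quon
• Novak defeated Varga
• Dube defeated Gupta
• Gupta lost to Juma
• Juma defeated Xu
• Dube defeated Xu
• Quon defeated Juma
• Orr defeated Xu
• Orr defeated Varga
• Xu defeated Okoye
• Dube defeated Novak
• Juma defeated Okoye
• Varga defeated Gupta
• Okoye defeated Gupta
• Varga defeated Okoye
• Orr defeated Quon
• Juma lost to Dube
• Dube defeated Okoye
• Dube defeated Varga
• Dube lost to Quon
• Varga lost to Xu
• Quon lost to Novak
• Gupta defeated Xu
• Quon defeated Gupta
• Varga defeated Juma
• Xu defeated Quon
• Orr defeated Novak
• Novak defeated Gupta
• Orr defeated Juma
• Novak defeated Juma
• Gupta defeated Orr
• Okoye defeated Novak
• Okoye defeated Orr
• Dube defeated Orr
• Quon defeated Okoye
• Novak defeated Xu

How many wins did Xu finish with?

Xu's results: beat Okoye, Varga, Quon; lost to Gupta, Juma, Dube, Orr, Novak.
That is 3 wins.

3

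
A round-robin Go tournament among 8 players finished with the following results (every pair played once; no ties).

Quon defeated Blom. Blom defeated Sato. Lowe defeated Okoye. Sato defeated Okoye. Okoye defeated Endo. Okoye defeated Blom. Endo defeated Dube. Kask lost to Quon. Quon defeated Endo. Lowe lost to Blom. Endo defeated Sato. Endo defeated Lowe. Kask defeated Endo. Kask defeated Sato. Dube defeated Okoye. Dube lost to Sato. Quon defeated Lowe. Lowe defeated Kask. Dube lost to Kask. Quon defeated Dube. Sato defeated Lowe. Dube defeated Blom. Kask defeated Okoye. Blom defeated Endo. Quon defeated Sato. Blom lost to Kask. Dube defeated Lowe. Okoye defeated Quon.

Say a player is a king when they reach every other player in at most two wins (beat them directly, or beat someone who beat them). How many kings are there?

6

Lowe reaches everyone (king).
Endo cannot reach Quon in two steps.
Okoye reaches everyone (king).
Dube reaches everyone (king).
Quon reaches everyone (king).
Blom cannot reach Quon in two steps.
Sato reaches everyone (king).
Kask reaches everyone (king).
Kings: Lowe, Okoye, Dube, Quon, Sato, Kask — 6.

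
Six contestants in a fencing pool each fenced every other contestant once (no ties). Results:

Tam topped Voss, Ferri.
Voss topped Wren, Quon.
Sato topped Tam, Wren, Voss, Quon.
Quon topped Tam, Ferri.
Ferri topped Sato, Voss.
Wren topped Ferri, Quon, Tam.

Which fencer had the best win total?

Sato

Win totals: Sato 4, Ferri 2, Quon 2, Voss 2, Wren 3, Tam 2.
Sato leads with 4 wins (next highest: 3).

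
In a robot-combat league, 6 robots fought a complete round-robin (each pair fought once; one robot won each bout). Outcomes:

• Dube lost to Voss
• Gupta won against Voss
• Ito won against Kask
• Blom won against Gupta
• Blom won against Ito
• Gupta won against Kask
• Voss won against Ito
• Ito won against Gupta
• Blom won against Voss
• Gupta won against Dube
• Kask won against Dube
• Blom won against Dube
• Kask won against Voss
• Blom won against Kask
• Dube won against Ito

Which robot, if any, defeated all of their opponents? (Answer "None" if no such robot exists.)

Blom has 5 wins out of 5 opponents — a perfect record.

Blom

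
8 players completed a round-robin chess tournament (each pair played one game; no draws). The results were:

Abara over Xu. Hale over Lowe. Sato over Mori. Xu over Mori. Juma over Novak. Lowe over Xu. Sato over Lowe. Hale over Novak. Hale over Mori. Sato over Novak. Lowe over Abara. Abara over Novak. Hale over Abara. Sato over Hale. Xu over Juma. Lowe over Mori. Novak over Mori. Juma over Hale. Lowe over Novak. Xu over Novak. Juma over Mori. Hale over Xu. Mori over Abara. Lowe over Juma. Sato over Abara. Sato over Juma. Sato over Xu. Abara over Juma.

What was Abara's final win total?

3

Abara's results: beat Xu, Novak, Juma; lost to Mori, Lowe, Hale, Sato.
That is 3 wins.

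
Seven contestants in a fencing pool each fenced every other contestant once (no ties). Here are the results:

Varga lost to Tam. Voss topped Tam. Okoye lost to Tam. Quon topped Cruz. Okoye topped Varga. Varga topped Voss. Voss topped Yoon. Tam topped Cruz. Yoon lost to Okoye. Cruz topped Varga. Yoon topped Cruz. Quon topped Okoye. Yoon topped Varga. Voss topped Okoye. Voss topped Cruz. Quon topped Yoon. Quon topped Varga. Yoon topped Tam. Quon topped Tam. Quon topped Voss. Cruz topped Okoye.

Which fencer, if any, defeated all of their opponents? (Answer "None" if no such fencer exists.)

Quon

Quon has 6 wins out of 6 opponents — a perfect record.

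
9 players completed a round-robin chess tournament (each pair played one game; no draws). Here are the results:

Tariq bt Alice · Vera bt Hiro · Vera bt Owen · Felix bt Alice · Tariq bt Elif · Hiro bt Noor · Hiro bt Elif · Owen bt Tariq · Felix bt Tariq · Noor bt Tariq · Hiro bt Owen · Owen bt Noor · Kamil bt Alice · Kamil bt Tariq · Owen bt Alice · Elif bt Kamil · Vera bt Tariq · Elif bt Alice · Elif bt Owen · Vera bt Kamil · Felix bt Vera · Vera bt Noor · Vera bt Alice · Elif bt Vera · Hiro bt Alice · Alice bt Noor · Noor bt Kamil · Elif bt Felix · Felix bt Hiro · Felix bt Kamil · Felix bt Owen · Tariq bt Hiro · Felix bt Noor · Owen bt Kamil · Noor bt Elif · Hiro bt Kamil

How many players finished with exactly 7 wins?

Win totals: Owen 4, Felix 7, Kamil 2, Tariq 3, Noor 3, Elif 5, Hiro 5, Alice 1, Vera 6.
Exactly 7: Felix — 1 player.

1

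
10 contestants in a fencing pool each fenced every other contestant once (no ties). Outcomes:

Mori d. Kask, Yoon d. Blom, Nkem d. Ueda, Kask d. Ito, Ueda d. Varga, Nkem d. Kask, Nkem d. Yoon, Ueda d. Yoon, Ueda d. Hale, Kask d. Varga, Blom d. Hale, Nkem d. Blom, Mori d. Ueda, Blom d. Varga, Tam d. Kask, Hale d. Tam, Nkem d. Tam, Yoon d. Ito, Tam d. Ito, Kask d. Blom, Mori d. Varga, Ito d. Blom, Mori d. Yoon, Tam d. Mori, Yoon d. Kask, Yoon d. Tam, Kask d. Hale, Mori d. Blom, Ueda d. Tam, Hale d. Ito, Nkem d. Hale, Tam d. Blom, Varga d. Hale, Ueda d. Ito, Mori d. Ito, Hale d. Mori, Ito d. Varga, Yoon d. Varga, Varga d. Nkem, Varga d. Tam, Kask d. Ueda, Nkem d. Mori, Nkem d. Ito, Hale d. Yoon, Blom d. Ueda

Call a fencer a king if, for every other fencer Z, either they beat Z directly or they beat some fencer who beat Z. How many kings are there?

Varga reaches everyone (king).
Tam cannot reach Nkem in two steps.
Blom cannot reach Kask in two steps.
Nkem reaches everyone (king).
Ueda reaches everyone (king).
Yoon reaches everyone (king).
Hale cannot reach Nkem in two steps.
Kask reaches everyone (king).
Ito cannot reach Yoon, Kask, Mori in two steps.
Mori reaches everyone (king).
Kings: Varga, Nkem, Ueda, Yoon, Kask, Mori — 6.

6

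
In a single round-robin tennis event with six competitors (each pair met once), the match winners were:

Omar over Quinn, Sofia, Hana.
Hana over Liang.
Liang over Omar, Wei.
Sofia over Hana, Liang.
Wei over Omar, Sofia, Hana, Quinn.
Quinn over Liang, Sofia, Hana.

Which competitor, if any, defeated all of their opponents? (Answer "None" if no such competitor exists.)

Highest win total is Wei with 4 (out of 5 possible).
Wei lost to Liang, so no competitor went undefeated.

None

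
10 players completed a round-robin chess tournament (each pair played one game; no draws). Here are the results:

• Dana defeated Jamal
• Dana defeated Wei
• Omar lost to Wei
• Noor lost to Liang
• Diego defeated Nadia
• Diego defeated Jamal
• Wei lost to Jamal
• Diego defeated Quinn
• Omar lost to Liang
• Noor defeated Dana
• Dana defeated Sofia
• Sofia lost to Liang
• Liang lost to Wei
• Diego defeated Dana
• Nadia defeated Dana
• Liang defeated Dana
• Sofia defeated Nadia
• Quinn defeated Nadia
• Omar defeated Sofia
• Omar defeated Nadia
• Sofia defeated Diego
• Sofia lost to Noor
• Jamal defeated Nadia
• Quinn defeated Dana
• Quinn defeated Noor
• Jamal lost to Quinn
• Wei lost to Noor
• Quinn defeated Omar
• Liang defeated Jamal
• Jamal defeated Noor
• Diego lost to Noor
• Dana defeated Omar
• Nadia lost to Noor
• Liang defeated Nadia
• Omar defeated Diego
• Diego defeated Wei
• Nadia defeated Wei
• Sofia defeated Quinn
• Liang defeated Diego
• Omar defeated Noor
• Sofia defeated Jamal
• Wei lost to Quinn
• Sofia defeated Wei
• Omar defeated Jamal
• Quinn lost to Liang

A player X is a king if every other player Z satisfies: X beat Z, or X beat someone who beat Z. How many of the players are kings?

7

Noor reaches everyone (king).
Nadia cannot reach Noor, Quinn, Diego in two steps.
Jamal cannot reach Quinn in two steps.
Omar cannot reach Liang in two steps.
Quinn reaches everyone (king).
Wei reaches everyone (king).
Liang reaches everyone (king).
Dana reaches everyone (king).
Sofia reaches everyone (king).
Diego reaches everyone (king).
Kings: Noor, Quinn, Wei, Liang, Dana, Sofia, Diego — 7.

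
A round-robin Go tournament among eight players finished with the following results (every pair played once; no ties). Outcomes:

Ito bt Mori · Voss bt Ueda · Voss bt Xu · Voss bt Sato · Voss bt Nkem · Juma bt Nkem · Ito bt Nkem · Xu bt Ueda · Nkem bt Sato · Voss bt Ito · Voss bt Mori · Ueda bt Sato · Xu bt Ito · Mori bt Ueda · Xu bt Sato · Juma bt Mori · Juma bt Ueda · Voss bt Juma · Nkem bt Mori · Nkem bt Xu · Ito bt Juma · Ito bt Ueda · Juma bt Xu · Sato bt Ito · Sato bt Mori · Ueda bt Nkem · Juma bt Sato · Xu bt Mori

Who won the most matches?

Voss

Win totals: Juma 5, Ueda 2, Mori 1, Nkem 3, Ito 4, Voss 7, Sato 2, Xu 4.
Voss leads with 7 wins (next highest: 5).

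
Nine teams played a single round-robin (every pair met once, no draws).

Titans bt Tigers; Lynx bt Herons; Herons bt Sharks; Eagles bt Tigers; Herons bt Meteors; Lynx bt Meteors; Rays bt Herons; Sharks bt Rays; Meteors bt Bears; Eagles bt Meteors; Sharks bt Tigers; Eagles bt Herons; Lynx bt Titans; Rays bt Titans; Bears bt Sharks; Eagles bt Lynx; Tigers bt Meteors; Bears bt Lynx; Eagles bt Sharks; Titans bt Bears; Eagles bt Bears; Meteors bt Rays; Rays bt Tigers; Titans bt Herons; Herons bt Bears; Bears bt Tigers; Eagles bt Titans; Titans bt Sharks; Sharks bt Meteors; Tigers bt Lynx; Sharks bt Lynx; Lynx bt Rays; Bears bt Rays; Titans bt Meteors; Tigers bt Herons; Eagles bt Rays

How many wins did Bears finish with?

Bears' results: beat Rays, Tigers, Lynx, Sharks; lost to Meteors, Eagles, Titans, Herons.
That is 4 wins.

4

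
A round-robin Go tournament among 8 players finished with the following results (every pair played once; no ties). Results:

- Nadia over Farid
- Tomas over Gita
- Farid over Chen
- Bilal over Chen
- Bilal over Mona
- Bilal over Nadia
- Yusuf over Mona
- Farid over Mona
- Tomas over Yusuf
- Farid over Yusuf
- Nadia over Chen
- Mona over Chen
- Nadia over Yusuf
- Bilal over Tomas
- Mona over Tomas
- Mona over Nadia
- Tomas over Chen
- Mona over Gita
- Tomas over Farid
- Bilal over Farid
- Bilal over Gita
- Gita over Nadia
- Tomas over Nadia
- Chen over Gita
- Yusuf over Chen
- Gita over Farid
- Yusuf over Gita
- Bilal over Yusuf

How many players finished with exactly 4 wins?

1

Win totals: Gita 2, Mona 4, Bilal 7, Yusuf 3, Farid 3, Tomas 5, Chen 1, Nadia 3.
Exactly 4: Mona — 1 player.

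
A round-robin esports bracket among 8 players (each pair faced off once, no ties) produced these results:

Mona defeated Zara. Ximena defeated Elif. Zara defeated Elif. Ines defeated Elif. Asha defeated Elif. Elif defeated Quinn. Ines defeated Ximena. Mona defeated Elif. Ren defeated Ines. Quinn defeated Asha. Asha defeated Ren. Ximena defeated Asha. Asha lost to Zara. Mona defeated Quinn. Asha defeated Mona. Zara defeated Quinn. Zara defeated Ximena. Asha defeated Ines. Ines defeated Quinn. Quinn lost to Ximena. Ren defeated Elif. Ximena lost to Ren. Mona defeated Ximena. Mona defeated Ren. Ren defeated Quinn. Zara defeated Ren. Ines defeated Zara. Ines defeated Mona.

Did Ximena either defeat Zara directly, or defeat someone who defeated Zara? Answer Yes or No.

No

Ximena did not beat Zara directly.
Ximena beat Elif, Asha, Quinn, but each of them lost to Zara. No two-step path.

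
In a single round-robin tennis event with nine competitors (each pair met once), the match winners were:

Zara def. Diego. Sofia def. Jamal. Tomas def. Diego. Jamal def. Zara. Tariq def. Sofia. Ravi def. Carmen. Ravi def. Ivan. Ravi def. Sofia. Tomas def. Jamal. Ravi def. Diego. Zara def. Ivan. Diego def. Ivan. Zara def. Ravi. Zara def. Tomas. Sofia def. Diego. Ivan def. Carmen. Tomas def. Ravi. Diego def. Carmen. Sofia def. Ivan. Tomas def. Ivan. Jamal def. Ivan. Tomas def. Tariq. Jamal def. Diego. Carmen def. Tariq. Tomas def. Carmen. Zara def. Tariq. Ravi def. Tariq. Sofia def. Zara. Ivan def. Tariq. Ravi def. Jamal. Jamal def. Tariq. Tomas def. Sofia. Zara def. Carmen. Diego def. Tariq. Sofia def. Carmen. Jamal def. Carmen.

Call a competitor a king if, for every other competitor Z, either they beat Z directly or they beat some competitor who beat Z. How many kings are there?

Carmen cannot reach Ravi, Jamal, Tomas, Zara, Ivan, Diego in two steps.
Ravi cannot reach Tomas in two steps.
Tariq cannot reach Ravi, Tomas in two steps.
Jamal reaches everyone (king).
Tomas reaches everyone (king).
Zara reaches everyone (king).
Sofia reaches everyone (king).
Ivan cannot reach Ravi, Jamal, Tomas, Zara, Diego in two steps.
Diego cannot reach Ravi, Jamal, Tomas, Zara in two steps.
Kings: Jamal, Tomas, Zara, Sofia — 4.

4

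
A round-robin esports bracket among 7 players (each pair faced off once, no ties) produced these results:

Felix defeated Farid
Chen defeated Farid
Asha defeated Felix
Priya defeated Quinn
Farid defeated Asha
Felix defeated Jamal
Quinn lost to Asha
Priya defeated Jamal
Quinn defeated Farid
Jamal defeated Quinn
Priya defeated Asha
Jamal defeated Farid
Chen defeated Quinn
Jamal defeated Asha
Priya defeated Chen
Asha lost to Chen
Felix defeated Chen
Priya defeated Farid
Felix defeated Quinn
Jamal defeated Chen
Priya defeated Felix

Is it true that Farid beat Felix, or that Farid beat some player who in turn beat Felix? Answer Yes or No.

Farid did not beat Felix directly.
Farid beat Asha. Of those, Asha beat Felix.

Yes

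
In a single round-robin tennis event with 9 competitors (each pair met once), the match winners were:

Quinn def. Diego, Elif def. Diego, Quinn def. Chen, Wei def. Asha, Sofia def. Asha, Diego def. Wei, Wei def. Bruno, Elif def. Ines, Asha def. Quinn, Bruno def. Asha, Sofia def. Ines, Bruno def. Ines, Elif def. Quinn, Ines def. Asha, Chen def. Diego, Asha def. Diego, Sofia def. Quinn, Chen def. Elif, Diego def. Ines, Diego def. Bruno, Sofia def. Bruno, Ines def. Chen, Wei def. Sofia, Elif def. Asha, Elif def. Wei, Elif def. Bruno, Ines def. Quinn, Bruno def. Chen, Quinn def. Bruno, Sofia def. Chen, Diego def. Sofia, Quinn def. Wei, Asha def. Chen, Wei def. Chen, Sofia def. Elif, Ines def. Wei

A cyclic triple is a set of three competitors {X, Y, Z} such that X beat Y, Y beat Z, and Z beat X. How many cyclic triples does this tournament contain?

Win totals: Ines 4, Elif 6, Wei 4, Quinn 4, Sofia 6, Diego 4, Chen 2, Bruno 3, Asha 3.
A competitor with w wins dominates both others in C(w,2) triples; summing gives 6 + 15 + 6 + 6 + 15 + 6 + 1 + 3 + 3 = 61 transitive triples.
Total triples C(9,3) = 84, so cyclic triples = 84 − 61 = 23.

23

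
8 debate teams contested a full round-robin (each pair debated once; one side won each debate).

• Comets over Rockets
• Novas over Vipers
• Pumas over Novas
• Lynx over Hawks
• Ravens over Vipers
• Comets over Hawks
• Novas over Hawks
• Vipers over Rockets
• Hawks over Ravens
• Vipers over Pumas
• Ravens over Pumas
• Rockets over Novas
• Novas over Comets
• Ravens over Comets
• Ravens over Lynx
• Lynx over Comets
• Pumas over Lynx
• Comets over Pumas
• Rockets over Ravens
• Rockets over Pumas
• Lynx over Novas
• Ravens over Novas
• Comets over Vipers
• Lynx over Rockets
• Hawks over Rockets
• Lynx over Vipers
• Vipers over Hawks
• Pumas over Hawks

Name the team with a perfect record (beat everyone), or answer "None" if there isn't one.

Highest win total is Ravens with 5 (out of 7 possible).
Ravens lost to Hawks, Rockets, so no team went undefeated.

None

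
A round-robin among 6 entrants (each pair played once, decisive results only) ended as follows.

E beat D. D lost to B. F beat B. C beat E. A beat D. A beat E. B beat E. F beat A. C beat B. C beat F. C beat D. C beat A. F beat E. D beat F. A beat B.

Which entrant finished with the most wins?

C

Win totals: A 3, B 2, C 5, D 1, E 1, F 3.
C leads with 5 wins (next highest: 3).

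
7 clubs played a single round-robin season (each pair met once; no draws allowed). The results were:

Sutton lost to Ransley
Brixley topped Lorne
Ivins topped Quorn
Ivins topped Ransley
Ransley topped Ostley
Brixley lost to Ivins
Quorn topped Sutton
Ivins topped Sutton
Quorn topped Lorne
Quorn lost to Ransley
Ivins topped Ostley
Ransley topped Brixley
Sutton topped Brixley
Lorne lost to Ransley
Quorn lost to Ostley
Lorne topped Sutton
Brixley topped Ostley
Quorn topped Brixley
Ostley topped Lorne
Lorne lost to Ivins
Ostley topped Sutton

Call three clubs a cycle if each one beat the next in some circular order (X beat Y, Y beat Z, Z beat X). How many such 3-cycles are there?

Win totals: Quorn 3, Brixley 2, Sutton 1, Ostley 3, Ransley 5, Lorne 1, Ivins 6.
A club with w wins dominates both others in C(w,2) triples; summing gives 3 + 1 + 0 + 3 + 10 + 0 + 15 = 32 transitive triples.
Total triples C(7,3) = 35, so cyclic triples = 35 − 32 = 3.

3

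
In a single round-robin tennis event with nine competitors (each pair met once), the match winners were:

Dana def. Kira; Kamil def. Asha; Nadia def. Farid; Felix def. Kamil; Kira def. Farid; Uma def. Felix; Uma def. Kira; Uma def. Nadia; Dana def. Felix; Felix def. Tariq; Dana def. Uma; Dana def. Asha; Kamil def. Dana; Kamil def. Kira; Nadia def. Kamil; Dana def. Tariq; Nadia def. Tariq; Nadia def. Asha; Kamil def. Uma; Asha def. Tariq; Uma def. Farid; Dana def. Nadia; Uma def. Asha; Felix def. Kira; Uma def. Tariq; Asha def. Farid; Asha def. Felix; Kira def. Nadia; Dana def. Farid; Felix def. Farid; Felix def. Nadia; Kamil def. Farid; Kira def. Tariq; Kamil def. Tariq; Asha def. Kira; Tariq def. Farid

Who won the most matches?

Win totals: Uma 6, Kira 3, Felix 5, Nadia 4, Dana 7, Asha 4, Kamil 6, Tariq 1, Farid 0.
Dana leads with 7 wins (next highest: 6).

Dana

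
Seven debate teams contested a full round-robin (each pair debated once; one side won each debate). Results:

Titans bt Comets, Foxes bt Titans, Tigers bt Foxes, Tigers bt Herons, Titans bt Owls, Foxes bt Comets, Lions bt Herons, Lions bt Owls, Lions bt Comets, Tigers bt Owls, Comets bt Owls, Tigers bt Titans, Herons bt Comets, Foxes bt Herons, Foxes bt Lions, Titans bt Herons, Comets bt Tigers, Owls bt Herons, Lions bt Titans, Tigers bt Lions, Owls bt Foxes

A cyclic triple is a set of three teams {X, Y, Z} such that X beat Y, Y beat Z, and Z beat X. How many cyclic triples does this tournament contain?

Win totals: Lions 4, Foxes 4, Comets 2, Titans 3, Owls 2, Tigers 5, Herons 1.
A team with w wins dominates both others in C(w,2) triples; summing gives 6 + 6 + 1 + 3 + 1 + 10 + 0 = 27 transitive triples.
Total triples C(7,3) = 35, so cyclic triples = 35 − 27 = 8.

8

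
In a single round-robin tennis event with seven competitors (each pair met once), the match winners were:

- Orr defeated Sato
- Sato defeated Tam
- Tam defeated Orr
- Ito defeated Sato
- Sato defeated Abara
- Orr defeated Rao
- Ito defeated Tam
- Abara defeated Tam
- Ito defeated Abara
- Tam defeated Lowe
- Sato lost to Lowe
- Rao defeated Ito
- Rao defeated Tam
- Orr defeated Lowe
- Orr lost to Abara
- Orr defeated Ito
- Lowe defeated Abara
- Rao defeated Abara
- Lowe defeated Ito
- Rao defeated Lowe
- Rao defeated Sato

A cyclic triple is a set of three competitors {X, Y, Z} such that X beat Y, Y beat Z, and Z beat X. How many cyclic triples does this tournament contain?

Win totals: Sato 2, Abara 2, Rao 5, Tam 2, Lowe 3, Orr 4, Ito 3.
A competitor with w wins dominates both others in C(w,2) triples; summing gives 1 + 1 + 10 + 1 + 3 + 6 + 3 = 25 transitive triples.
Total triples C(7,3) = 35, so cyclic triples = 35 − 25 = 10.

10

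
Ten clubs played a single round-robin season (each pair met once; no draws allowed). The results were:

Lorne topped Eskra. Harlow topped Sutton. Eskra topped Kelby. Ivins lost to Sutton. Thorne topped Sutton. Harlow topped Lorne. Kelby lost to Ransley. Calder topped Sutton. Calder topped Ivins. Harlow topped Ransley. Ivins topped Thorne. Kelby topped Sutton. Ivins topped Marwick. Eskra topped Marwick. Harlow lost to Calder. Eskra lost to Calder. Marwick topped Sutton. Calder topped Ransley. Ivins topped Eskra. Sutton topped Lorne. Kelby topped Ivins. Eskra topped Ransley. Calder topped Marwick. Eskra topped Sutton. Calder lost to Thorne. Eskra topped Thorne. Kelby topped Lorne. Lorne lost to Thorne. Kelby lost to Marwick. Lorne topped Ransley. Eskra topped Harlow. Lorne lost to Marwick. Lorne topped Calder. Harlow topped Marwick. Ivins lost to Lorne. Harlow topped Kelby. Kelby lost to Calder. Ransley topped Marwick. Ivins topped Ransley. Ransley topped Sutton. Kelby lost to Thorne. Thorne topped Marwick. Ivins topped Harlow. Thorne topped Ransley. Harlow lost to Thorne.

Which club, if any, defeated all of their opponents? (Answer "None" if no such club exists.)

None

Highest win total is Thorne with 7 (out of 9 possible).
Thorne lost to Eskra, Ivins, so no club went undefeated.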